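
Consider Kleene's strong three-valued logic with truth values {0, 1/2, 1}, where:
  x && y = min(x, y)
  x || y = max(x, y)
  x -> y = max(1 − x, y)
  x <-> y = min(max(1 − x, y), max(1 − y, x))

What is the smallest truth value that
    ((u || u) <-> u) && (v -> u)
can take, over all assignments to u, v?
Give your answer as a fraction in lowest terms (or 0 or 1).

Take u = 0, v = 1:
u || u = 0 || 0 = 0
(u || u) <-> u = 0 <-> 0 = 1
v -> u = 1 -> 0 = 0
((u || u) <-> u) && (v -> u) = 1 && 0 = 0
No assignment yields a value below 0, so this is the minimum.

0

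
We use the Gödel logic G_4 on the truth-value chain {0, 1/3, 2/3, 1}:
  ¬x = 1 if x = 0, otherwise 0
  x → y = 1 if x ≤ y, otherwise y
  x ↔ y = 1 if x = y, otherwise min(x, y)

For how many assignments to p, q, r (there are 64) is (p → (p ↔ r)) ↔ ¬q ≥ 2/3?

value 1: 19 assignments (counts)
value 2/3: 1 assignment (counts)
value 1/3: 2 assignments
value 0: 42 assignments
So 20 of the 64 assignments meet the threshold.

20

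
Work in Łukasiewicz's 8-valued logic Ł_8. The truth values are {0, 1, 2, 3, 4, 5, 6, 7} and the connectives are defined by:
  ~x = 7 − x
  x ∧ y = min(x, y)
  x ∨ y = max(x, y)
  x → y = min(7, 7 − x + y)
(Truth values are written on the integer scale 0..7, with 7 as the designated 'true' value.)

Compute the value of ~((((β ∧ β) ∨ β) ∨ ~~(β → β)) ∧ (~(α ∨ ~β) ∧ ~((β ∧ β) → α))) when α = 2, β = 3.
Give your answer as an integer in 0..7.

6

β ∧ β = 3 ∧ 3 = 3
(β ∧ β) ∨ β = 3 ∨ 3 = 3
β → β = 3 → 3 = 7
~(β → β) = ~7 = 0
~~(β → β) = ~0 = 7
((β ∧ β) ∨ β) ∨ ~~(β → β) = 3 ∨ 7 = 7
~β = ~3 = 4
α ∨ ~β = 2 ∨ 4 = 4
~(α ∨ ~β) = ~4 = 3
β ∧ β = 3 ∧ 3 = 3
(β ∧ β) → α = 3 → 2 = 6
~((β ∧ β) → α) = ~6 = 1
~(α ∨ ~β) ∧ ~((β ∧ β) → α) = 3 ∧ 1 = 1
(((β ∧ β) ∨ β) ∨ ~~(β → β)) ∧ (~(α ∨ ~β) ∧ ~((β ∧ β) → α)) = 7 ∧ 1 = 1
~((((β ∧ β) ∨ β) ∨ ~~(β → β)) ∧ (~(α ∨ ~β) ∧ ~((β ∧ β) → α))) = ~1 = 6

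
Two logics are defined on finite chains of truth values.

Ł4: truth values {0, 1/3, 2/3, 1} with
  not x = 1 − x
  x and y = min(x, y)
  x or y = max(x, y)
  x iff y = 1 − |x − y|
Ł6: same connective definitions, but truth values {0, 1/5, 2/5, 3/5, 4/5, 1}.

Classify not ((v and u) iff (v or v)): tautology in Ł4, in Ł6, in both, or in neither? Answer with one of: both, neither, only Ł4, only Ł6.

neither

In Ł4: at u = 0, v = 0 the value is 0 — not a tautology.
In Ł6: at u = 0, v = 0 the value is 0 — not a tautology.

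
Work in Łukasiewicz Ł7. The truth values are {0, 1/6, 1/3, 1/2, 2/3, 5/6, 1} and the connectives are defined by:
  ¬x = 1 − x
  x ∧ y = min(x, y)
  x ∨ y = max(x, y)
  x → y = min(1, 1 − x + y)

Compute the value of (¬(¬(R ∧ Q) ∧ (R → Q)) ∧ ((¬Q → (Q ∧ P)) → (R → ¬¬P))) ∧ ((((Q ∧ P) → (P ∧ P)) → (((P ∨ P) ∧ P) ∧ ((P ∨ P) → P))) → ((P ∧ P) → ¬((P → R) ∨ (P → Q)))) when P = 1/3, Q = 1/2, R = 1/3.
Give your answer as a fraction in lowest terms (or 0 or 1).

R ∧ Q = 1/3 ∧ 1/2 = 1/3
¬(R ∧ Q) = ¬1/3 = 2/3
R → Q = 1/3 → 1/2 = 1
¬(R ∧ Q) ∧ (R → Q) = 2/3 ∧ 1 = 2/3
¬(¬(R ∧ Q) ∧ (R → Q)) = ¬2/3 = 1/3
¬Q = ¬1/2 = 1/2
Q ∧ P = 1/2 ∧ 1/3 = 1/3
¬Q → (Q ∧ P) = 1/2 → 1/3 = 5/6
¬P = ¬1/3 = 2/3
¬¬P = ¬2/3 = 1/3
R → ¬¬P = 1/3 → 1/3 = 1
(¬Q → (Q ∧ P)) → (R → ¬¬P) = 5/6 → 1 = 1
¬(¬(R ∧ Q) ∧ (R → Q)) ∧ ((¬Q → (Q ∧ P)) → (R → ¬¬P)) = 1/3 ∧ 1 = 1/3
Q ∧ P = 1/2 ∧ 1/3 = 1/3
P ∧ P = 1/3 ∧ 1/3 = 1/3
(Q ∧ P) → (P ∧ P) = 1/3 → 1/3 = 1
P ∨ P = 1/3 ∨ 1/3 = 1/3
(P ∨ P) ∧ P = 1/3 ∧ 1/3 = 1/3
P ∨ P = 1/3 ∨ 1/3 = 1/3
(P ∨ P) → P = 1/3 → 1/3 = 1
((P ∨ P) ∧ P) ∧ ((P ∨ P) → P) = 1/3 ∧ 1 = 1/3
((Q ∧ P) → (P ∧ P)) → (((P ∨ P) ∧ P) ∧ ((P ∨ P) → P)) = 1 → 1/3 = 1/3
P ∧ P = 1/3 ∧ 1/3 = 1/3
P → R = 1/3 → 1/3 = 1
P → Q = 1/3 → 1/2 = 1
(P → R) ∨ (P → Q) = 1 ∨ 1 = 1
¬((P → R) ∨ (P → Q)) = ¬1 = 0
(P ∧ P) → ¬((P → R) ∨ (P → Q)) = 1/3 → 0 = 2/3
(((Q ∧ P) → (P ∧ P)) → (((P ∨ P) ∧ P) ∧ ((P ∨ P) → P))) → ((P ∧ P) → ¬((P → R) ∨ (P → Q))) = 1/3 → 2/3 = 1
(¬(¬(R ∧ Q) ∧ (R → Q)) ∧ ((¬Q → (Q ∧ P)) → (R → ¬¬P))) ∧ ((((Q ∧ P) → (P ∧ P)) → (((P ∨ P) ∧ P) ∧ ((P ∨ P) → P))) → ((P ∧ P) → ¬((P → R) ∨ (P → Q)))) = 1/3 ∧ 1 = 1/3

1/3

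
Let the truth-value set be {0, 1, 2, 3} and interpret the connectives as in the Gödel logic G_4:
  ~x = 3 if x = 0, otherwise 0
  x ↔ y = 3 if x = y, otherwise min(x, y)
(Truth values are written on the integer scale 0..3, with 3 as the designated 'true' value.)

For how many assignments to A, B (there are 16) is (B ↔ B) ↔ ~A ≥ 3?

4

A = 0, B = 0 ↦ 3  ≥
A = 0, B = 1 ↦ 3  ≥
A = 0, B = 2 ↦ 3  ≥
A = 0, B = 3 ↦ 3  ≥
A = 1, B = 0 ↦ 0  <
A = 1, B = 1 ↦ 0  <
A = 1, B = 2 ↦ 0  <
A = 1, B = 3 ↦ 0  <
A = 2, B = 0 ↦ 0  <
A = 2, B = 1 ↦ 0  <
A = 2, B = 2 ↦ 0  <
A = 2, B = 3 ↦ 0  <
A = 3, B = 0 ↦ 0  <
A = 3, B = 1 ↦ 0  <
A = 3, B = 2 ↦ 0  <
A = 3, B = 3 ↦ 0  <
So 4 of the 16 assignments meet the threshold.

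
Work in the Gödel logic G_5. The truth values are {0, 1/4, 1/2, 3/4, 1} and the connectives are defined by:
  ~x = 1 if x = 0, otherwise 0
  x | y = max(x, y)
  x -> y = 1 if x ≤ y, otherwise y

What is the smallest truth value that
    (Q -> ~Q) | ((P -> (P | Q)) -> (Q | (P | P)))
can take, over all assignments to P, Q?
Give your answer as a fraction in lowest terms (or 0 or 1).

1/4

Take P = 0, Q = 1/4:
~Q = ~1/4 = 0
Q -> ~Q = 1/4 -> 0 = 0
P | Q = 0 | 1/4 = 1/4
P -> (P | Q) = 0 -> 1/4 = 1
P | P = 0 | 0 = 0
Q | (P | P) = 1/4 | 0 = 1/4
(P -> (P | Q)) -> (Q | (P | P)) = 1 -> 1/4 = 1/4
(Q -> ~Q) | ((P -> (P | Q)) -> (Q | (P | P))) = 0 | 1/4 = 1/4
No assignment yields a value below 1/4, so this is the minimum.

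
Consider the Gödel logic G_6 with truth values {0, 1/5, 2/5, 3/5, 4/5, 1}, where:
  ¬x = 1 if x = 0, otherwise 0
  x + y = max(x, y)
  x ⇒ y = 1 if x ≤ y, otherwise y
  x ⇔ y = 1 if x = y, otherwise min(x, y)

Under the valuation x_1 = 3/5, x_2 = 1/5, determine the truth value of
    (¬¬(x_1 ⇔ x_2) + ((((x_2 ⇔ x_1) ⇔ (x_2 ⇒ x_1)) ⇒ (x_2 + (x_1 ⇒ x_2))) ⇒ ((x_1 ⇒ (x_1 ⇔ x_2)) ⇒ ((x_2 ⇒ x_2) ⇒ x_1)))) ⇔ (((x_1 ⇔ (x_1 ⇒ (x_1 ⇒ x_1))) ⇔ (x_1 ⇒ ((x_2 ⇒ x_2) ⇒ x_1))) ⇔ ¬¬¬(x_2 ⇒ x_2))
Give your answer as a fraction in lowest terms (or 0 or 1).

0

x_1 ⇔ x_2 = 3/5 ⇔ 1/5 = 1/5
¬(x_1 ⇔ x_2) = ¬1/5 = 0
¬¬(x_1 ⇔ x_2) = ¬0 = 1
x_2 ⇔ x_1 = 1/5 ⇔ 3/5 = 1/5
x_2 ⇒ x_1 = 1/5 ⇒ 3/5 = 1
(x_2 ⇔ x_1) ⇔ (x_2 ⇒ x_1) = 1/5 ⇔ 1 = 1/5
x_1 ⇒ x_2 = 3/5 ⇒ 1/5 = 1/5
x_2 + (x_1 ⇒ x_2) = 1/5 + 1/5 = 1/5
((x_2 ⇔ x_1) ⇔ (x_2 ⇒ x_1)) ⇒ (x_2 + (x_1 ⇒ x_2)) = 1/5 ⇒ 1/5 = 1
x_1 ⇔ x_2 = 3/5 ⇔ 1/5 = 1/5
x_1 ⇒ (x_1 ⇔ x_2) = 3/5 ⇒ 1/5 = 1/5
x_2 ⇒ x_2 = 1/5 ⇒ 1/5 = 1
(x_2 ⇒ x_2) ⇒ x_1 = 1 ⇒ 3/5 = 3/5
(x_1 ⇒ (x_1 ⇔ x_2)) ⇒ ((x_2 ⇒ x_2) ⇒ x_1) = 1/5 ⇒ 3/5 = 1
(((x_2 ⇔ x_1) ⇔ (x_2 ⇒ x_1)) ⇒ (x_2 + (x_1 ⇒ x_2))) ⇒ ((x_1 ⇒ (x_1 ⇔ x_2)) ⇒ ((x_2 ⇒ x_2) ⇒ x_1)) = 1 ⇒ 1 = 1
¬¬(x_1 ⇔ x_2) + ((((x_2 ⇔ x_1) ⇔ (x_2 ⇒ x_1)) ⇒ (x_2 + (x_1 ⇒ x_2))) ⇒ ((x_1 ⇒ (x_1 ⇔ x_2)) ⇒ ((x_2 ⇒ x_2) ⇒ x_1))) = 1 + 1 = 1
x_1 ⇒ x_1 = 3/5 ⇒ 3/5 = 1
x_1 ⇒ (x_1 ⇒ x_1) = 3/5 ⇒ 1 = 1
x_1 ⇔ (x_1 ⇒ (x_1 ⇒ x_1)) = 3/5 ⇔ 1 = 3/5
x_2 ⇒ x_2 = 1/5 ⇒ 1/5 = 1
(x_2 ⇒ x_2) ⇒ x_1 = 1 ⇒ 3/5 = 3/5
x_1 ⇒ ((x_2 ⇒ x_2) ⇒ x_1) = 3/5 ⇒ 3/5 = 1
(x_1 ⇔ (x_1 ⇒ (x_1 ⇒ x_1))) ⇔ (x_1 ⇒ ((x_2 ⇒ x_2) ⇒ x_1)) = 3/5 ⇔ 1 = 3/5
x_2 ⇒ x_2 = 1/5 ⇒ 1/5 = 1
¬(x_2 ⇒ x_2) = ¬1 = 0
¬¬(x_2 ⇒ x_2) = ¬0 = 1
¬¬¬(x_2 ⇒ x_2) = ¬1 = 0
((x_1 ⇔ (x_1 ⇒ (x_1 ⇒ x_1))) ⇔ (x_1 ⇒ ((x_2 ⇒ x_2) ⇒ x_1))) ⇔ ¬¬¬(x_2 ⇒ x_2) = 3/5 ⇔ 0 = 0
(¬¬(x_1 ⇔ x_2) + ((((x_2 ⇔ x_1) ⇔ (x_2 ⇒ x_1)) ⇒ (x_2 + (x_1 ⇒ x_2))) ⇒ ((x_1 ⇒ (x_1 ⇔ x_2)) ⇒ ((x_2 ⇒ x_2) ⇒ x_1)))) ⇔ (((x_1 ⇔ (x_1 ⇒ (x_1 ⇒ x_1))) ⇔ (x_1 ⇒ ((x_2 ⇒ x_2) ⇒ x_1))) ⇔ ¬¬¬(x_2 ⇒ x_2)) = 1 ⇔ 0 = 0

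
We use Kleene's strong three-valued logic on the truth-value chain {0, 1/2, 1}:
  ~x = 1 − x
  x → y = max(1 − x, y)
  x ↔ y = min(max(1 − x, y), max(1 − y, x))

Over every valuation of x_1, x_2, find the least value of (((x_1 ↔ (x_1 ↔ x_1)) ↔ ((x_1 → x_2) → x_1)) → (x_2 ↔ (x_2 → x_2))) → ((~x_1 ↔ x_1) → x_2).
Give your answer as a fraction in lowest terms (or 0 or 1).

Take x_1 = 1/2, x_2 = 0:
x_1 ↔ x_1 = 1/2 ↔ 1/2 = 1/2
x_1 ↔ (x_1 ↔ x_1) = 1/2 ↔ 1/2 = 1/2
x_1 → x_2 = 1/2 → 0 = 1/2
(x_1 → x_2) → x_1 = 1/2 → 1/2 = 1/2
(x_1 ↔ (x_1 ↔ x_1)) ↔ ((x_1 → x_2) → x_1) = 1/2 ↔ 1/2 = 1/2
x_2 → x_2 = 0 → 0 = 1
x_2 ↔ (x_2 → x_2) = 0 ↔ 1 = 0
((x_1 ↔ (x_1 ↔ x_1)) ↔ ((x_1 → x_2) → x_1)) → (x_2 ↔ (x_2 → x_2)) = 1/2 → 0 = 1/2
~x_1 = ~1/2 = 1/2
~x_1 ↔ x_1 = 1/2 ↔ 1/2 = 1/2
(~x_1 ↔ x_1) → x_2 = 1/2 → 0 = 1/2
(((x_1 ↔ (x_1 ↔ x_1)) ↔ ((x_1 → x_2) → x_1)) → (x_2 ↔ (x_2 → x_2))) → ((~x_1 ↔ x_1) → x_2) = 1/2 → 1/2 = 1/2
No assignment yields a value below 1/2, so this is the minimum.

1/2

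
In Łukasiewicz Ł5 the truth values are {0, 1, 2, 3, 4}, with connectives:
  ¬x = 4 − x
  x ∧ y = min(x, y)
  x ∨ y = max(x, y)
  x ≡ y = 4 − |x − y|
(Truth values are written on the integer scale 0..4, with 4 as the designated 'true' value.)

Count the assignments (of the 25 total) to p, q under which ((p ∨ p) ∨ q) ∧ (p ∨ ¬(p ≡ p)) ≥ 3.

value 4: 5 assignments (counts)
value 3: 5 assignments (counts)
value 2: 5 assignments
value 1: 5 assignments
value 0: 5 assignments
So 10 of the 25 assignments meet the threshold.

10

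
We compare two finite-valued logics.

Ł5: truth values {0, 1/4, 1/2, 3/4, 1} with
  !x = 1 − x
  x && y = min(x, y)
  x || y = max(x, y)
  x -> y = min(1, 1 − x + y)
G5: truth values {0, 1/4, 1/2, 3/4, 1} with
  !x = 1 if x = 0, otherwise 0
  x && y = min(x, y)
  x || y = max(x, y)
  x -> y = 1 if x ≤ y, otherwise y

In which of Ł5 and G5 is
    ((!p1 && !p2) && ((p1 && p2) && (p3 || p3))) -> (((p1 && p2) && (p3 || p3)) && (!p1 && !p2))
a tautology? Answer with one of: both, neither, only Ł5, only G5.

In Ł5: every assignment gives 1 — tautology.
In G5: every assignment gives 1 — tautology.

both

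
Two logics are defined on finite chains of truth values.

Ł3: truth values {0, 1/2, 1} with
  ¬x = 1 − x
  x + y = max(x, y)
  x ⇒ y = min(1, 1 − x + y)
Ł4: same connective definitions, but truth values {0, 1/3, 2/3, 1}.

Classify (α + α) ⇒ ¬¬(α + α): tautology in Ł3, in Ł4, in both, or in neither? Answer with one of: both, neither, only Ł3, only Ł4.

both

In Ł3: every assignment gives 1 — tautology.
In Ł4: every assignment gives 1 — tautology.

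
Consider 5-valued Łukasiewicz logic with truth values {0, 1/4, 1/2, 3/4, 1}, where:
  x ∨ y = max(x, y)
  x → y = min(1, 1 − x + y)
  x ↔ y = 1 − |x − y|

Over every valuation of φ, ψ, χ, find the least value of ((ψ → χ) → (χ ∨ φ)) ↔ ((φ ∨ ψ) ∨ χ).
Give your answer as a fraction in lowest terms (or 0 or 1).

Take φ = 1/2, ψ = 1/2, χ = 0:
ψ → χ = 1/2 → 0 = 1/2
χ ∨ φ = 0 ∨ 1/2 = 1/2
(ψ → χ) → (χ ∨ φ) = 1/2 → 1/2 = 1
φ ∨ ψ = 1/2 ∨ 1/2 = 1/2
(φ ∨ ψ) ∨ χ = 1/2 ∨ 0 = 1/2
((ψ → χ) → (χ ∨ φ)) ↔ ((φ ∨ ψ) ∨ χ) = 1 ↔ 1/2 = 1/2
No assignment yields a value below 1/2, so this is the minimum.

1/2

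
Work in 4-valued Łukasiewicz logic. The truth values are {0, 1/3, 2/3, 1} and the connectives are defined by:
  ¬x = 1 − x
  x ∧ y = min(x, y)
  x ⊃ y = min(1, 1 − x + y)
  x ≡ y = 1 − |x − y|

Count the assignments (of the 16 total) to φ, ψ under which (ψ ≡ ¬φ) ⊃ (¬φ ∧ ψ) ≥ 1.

φ = 0, ψ = 0 ↦ 1  ≥
φ = 0, ψ = 1/3 ↦ 1  ≥
φ = 0, ψ = 2/3 ↦ 1  ≥
φ = 0, ψ = 1 ↦ 1  ≥
φ = 1/3, ψ = 0 ↦ 2/3  <
φ = 1/3, ψ = 1/3 ↦ 2/3  <
φ = 1/3, ψ = 2/3 ↦ 2/3  <
φ = 1/3, ψ = 1 ↦ 1  ≥
φ = 2/3, ψ = 0 ↦ 1/3  <
φ = 2/3, ψ = 1/3 ↦ 1/3  <
φ = 2/3, ψ = 2/3 ↦ 2/3  <
φ = 2/3, ψ = 1 ↦ 1  ≥
φ = 1, ψ = 0 ↦ 0  <
φ = 1, ψ = 1/3 ↦ 1/3  <
φ = 1, ψ = 2/3 ↦ 2/3  <
φ = 1, ψ = 1 ↦ 1  ≥
So 7 of the 16 assignments meet the threshold.

7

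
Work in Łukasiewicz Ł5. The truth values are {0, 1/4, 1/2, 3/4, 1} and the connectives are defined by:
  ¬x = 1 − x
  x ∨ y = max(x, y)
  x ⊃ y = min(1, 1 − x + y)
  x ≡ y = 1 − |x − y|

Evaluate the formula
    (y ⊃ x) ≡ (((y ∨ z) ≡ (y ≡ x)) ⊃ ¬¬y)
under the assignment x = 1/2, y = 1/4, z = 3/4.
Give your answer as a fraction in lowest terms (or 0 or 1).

y ⊃ x = 1/4 ⊃ 1/2 = 1
y ∨ z = 1/4 ∨ 3/4 = 3/4
y ≡ x = 1/4 ≡ 1/2 = 3/4
(y ∨ z) ≡ (y ≡ x) = 3/4 ≡ 3/4 = 1
¬y = ¬1/4 = 3/4
¬¬y = ¬3/4 = 1/4
((y ∨ z) ≡ (y ≡ x)) ⊃ ¬¬y = 1 ⊃ 1/4 = 1/4
(y ⊃ x) ≡ (((y ∨ z) ≡ (y ≡ x)) ⊃ ¬¬y) = 1 ≡ 1/4 = 1/4

1/4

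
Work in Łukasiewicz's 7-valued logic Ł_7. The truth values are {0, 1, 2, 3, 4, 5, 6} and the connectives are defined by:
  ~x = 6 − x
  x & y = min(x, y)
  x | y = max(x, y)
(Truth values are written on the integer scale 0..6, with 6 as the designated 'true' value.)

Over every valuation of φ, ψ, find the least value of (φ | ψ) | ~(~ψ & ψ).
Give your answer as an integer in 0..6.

Take φ = 0, ψ = 3:
φ | ψ = 0 | 3 = 3
~ψ = ~3 = 3
~ψ & ψ = 3 & 3 = 3
~(~ψ & ψ) = ~3 = 3
(φ | ψ) | ~(~ψ & ψ) = 3 | 3 = 3
No assignment yields a value below 3, so this is the minimum.

3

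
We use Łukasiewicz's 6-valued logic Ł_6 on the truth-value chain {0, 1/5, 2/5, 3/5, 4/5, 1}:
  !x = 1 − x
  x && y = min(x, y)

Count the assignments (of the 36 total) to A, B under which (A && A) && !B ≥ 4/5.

value 1: 1 assignment (counts)
value 4/5: 3 assignments (counts)
value 3/5: 5 assignments
value 2/5: 7 assignments
value 1/5: 9 assignments
value 0: 11 assignments
So 4 of the 36 assignments meet the threshold.

4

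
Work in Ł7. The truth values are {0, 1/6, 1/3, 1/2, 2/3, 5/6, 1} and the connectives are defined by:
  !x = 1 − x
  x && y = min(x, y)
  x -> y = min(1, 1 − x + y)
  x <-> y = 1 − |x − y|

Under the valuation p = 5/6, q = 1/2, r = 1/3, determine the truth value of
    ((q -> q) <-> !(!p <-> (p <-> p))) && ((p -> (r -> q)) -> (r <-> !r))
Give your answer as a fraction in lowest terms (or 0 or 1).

q -> q = 1/2 -> 1/2 = 1
!p = !5/6 = 1/6
p <-> p = 5/6 <-> 5/6 = 1
!p <-> (p <-> p) = 1/6 <-> 1 = 1/6
!(!p <-> (p <-> p)) = !1/6 = 5/6
(q -> q) <-> !(!p <-> (p <-> p)) = 1 <-> 5/6 = 5/6
r -> q = 1/3 -> 1/2 = 1
p -> (r -> q) = 5/6 -> 1 = 1
!r = !1/3 = 2/3
r <-> !r = 1/3 <-> 2/3 = 2/3
(p -> (r -> q)) -> (r <-> !r) = 1 -> 2/3 = 2/3
((q -> q) <-> !(!p <-> (p <-> p))) && ((p -> (r -> q)) -> (r <-> !r)) = 5/6 && 2/3 = 2/3

2/3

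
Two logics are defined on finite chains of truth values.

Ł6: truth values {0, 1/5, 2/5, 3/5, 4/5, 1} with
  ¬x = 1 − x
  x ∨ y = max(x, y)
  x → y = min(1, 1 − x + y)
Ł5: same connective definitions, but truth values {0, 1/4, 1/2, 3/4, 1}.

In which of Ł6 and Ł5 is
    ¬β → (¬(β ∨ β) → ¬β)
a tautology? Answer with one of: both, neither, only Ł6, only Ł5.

In Ł6: every assignment gives 1 — tautology.
In Ł5: every assignment gives 1 — tautology.

both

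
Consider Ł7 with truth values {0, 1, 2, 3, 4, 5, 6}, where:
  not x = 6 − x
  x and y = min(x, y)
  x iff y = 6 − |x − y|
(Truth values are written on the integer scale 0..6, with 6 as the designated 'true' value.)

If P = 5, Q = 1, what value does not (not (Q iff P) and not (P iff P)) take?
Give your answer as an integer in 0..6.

6

Q iff P = 1 iff 5 = 2
not (Q iff P) = not 2 = 4
P iff P = 5 iff 5 = 6
not (P iff P) = not 6 = 0
not (Q iff P) and not (P iff P) = 4 and 0 = 0
not (not (Q iff P) and not (P iff P)) = not 0 = 6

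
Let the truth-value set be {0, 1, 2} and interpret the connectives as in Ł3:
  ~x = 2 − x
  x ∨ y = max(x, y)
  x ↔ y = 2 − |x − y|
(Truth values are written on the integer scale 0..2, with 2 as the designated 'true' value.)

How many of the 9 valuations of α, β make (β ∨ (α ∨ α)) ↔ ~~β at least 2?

α = 0, β = 0 ↦ 2  ≥
α = 0, β = 1 ↦ 2  ≥
α = 0, β = 2 ↦ 2  ≥
α = 1, β = 0 ↦ 1  <
α = 1, β = 1 ↦ 2  ≥
α = 1, β = 2 ↦ 2  ≥
α = 2, β = 0 ↦ 0  <
α = 2, β = 1 ↦ 1  <
α = 2, β = 2 ↦ 2  ≥
So 6 of the 9 assignments meet the threshold.

6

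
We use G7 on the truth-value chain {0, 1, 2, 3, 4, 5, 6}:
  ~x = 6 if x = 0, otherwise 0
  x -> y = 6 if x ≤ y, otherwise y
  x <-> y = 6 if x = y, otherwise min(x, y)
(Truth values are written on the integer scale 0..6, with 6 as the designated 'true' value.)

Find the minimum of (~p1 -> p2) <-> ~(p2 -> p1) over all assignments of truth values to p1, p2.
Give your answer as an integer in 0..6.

0

Take p1 = 1, p2 = 0:
~p1 = ~1 = 0
~p1 -> p2 = 0 -> 0 = 6
p2 -> p1 = 0 -> 1 = 6
~(p2 -> p1) = ~6 = 0
(~p1 -> p2) <-> ~(p2 -> p1) = 6 <-> 0 = 0
No assignment yields a value below 0, so this is the minimum.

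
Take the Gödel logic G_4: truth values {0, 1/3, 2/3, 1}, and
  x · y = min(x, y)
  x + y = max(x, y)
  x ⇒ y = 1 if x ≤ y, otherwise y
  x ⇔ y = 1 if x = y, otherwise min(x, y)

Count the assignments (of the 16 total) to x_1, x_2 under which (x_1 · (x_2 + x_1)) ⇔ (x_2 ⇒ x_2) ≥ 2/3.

8

x_1 = 0, x_2 = 0 ↦ 0  <
x_1 = 0, x_2 = 1/3 ↦ 0  <
x_1 = 0, x_2 = 2/3 ↦ 0  <
x_1 = 0, x_2 = 1 ↦ 0  <
x_1 = 1/3, x_2 = 0 ↦ 1/3  <
x_1 = 1/3, x_2 = 1/3 ↦ 1/3  <
x_1 = 1/3, x_2 = 2/3 ↦ 1/3  <
x_1 = 1/3, x_2 = 1 ↦ 1/3  <
x_1 = 2/3, x_2 = 0 ↦ 2/3  ≥
x_1 = 2/3, x_2 = 1/3 ↦ 2/3  ≥
x_1 = 2/3, x_2 = 2/3 ↦ 2/3  ≥
x_1 = 2/3, x_2 = 1 ↦ 2/3  ≥
x_1 = 1, x_2 = 0 ↦ 1  ≥
x_1 = 1, x_2 = 1/3 ↦ 1  ≥
x_1 = 1, x_2 = 2/3 ↦ 1  ≥
x_1 = 1, x_2 = 1 ↦ 1  ≥
So 8 of the 16 assignments meet the threshold.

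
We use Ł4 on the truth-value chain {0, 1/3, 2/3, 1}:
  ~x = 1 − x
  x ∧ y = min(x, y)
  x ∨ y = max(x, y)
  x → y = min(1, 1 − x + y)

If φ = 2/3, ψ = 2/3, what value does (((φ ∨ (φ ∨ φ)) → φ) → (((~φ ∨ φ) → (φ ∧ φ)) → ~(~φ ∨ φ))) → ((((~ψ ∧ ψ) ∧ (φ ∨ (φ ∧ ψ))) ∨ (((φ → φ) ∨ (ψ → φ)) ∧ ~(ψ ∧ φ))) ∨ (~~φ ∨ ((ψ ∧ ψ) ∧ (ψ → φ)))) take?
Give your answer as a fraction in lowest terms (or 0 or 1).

φ ∨ φ = 2/3 ∨ 2/3 = 2/3
φ ∨ (φ ∨ φ) = 2/3 ∨ 2/3 = 2/3
(φ ∨ (φ ∨ φ)) → φ = 2/3 → 2/3 = 1
~φ = ~2/3 = 1/3
~φ ∨ φ = 1/3 ∨ 2/3 = 2/3
φ ∧ φ = 2/3 ∧ 2/3 = 2/3
(~φ ∨ φ) → (φ ∧ φ) = 2/3 → 2/3 = 1
~φ = ~2/3 = 1/3
~φ ∨ φ = 1/3 ∨ 2/3 = 2/3
~(~φ ∨ φ) = ~2/3 = 1/3
((~φ ∨ φ) → (φ ∧ φ)) → ~(~φ ∨ φ) = 1 → 1/3 = 1/3
((φ ∨ (φ ∨ φ)) → φ) → (((~φ ∨ φ) → (φ ∧ φ)) → ~(~φ ∨ φ)) = 1 → 1/3 = 1/3
~ψ = ~2/3 = 1/3
~ψ ∧ ψ = 1/3 ∧ 2/3 = 1/3
φ ∧ ψ = 2/3 ∧ 2/3 = 2/3
φ ∨ (φ ∧ ψ) = 2/3 ∨ 2/3 = 2/3
(~ψ ∧ ψ) ∧ (φ ∨ (φ ∧ ψ)) = 1/3 ∧ 2/3 = 1/3
φ → φ = 2/3 → 2/3 = 1
ψ → φ = 2/3 → 2/3 = 1
(φ → φ) ∨ (ψ → φ) = 1 ∨ 1 = 1
ψ ∧ φ = 2/3 ∧ 2/3 = 2/3
~(ψ ∧ φ) = ~2/3 = 1/3
((φ → φ) ∨ (ψ → φ)) ∧ ~(ψ ∧ φ) = 1 ∧ 1/3 = 1/3
((~ψ ∧ ψ) ∧ (φ ∨ (φ ∧ ψ))) ∨ (((φ → φ) ∨ (ψ → φ)) ∧ ~(ψ ∧ φ)) = 1/3 ∨ 1/3 = 1/3
~φ = ~2/3 = 1/3
~~φ = ~1/3 = 2/3
ψ ∧ ψ = 2/3 ∧ 2/3 = 2/3
ψ → φ = 2/3 → 2/3 = 1
(ψ ∧ ψ) ∧ (ψ → φ) = 2/3 ∧ 1 = 2/3
~~φ ∨ ((ψ ∧ ψ) ∧ (ψ → φ)) = 2/3 ∨ 2/3 = 2/3
(((~ψ ∧ ψ) ∧ (φ ∨ (φ ∧ ψ))) ∨ (((φ → φ) ∨ (ψ → φ)) ∧ ~(ψ ∧ φ))) ∨ (~~φ ∨ ((ψ ∧ ψ) ∧ (ψ → φ))) = 1/3 ∨ 2/3 = 2/3
(((φ ∨ (φ ∨ φ)) → φ) → (((~φ ∨ φ) → (φ ∧ φ)) → ~(~φ ∨ φ))) → ((((~ψ ∧ ψ) ∧ (φ ∨ (φ ∧ ψ))) ∨ (((φ → φ) ∨ (ψ → φ)) ∧ ~(ψ ∧ φ))) ∨ (~~φ ∨ ((ψ ∧ ψ) ∧ (ψ → φ)))) = 1/3 → 2/3 = 1

1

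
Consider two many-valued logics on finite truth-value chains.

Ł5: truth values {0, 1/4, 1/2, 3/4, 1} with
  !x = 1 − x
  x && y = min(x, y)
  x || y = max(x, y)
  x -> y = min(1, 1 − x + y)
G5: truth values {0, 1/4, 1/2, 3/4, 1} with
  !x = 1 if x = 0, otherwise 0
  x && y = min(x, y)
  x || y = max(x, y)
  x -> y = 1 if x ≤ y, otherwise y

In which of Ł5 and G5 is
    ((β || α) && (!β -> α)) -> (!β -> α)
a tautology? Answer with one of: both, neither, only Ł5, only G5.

In Ł5: every assignment gives 1 — tautology.
In G5: every assignment gives 1 — tautology.

both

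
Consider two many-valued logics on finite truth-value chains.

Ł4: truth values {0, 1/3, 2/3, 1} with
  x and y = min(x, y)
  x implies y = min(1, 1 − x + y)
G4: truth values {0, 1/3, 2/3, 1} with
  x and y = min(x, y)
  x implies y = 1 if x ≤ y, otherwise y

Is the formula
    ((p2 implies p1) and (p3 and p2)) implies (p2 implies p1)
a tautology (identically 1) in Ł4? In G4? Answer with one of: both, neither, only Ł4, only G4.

In Ł4: every assignment gives 1 — tautology.
In G4: every assignment gives 1 — tautology.

both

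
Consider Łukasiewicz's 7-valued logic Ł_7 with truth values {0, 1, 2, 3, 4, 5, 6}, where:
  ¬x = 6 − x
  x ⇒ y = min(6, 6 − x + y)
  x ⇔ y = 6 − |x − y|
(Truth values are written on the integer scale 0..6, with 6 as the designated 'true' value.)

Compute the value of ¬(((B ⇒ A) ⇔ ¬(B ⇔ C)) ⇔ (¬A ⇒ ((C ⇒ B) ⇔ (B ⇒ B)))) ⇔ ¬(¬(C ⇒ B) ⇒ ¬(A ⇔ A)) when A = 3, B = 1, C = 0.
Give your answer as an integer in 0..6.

1

B ⇒ A = 1 ⇒ 3 = 6
B ⇔ C = 1 ⇔ 0 = 5
¬(B ⇔ C) = ¬5 = 1
(B ⇒ A) ⇔ ¬(B ⇔ C) = 6 ⇔ 1 = 1
¬A = ¬3 = 3
C ⇒ B = 0 ⇒ 1 = 6
B ⇒ B = 1 ⇒ 1 = 6
(C ⇒ B) ⇔ (B ⇒ B) = 6 ⇔ 6 = 6
¬A ⇒ ((C ⇒ B) ⇔ (B ⇒ B)) = 3 ⇒ 6 = 6
((B ⇒ A) ⇔ ¬(B ⇔ C)) ⇔ (¬A ⇒ ((C ⇒ B) ⇔ (B ⇒ B))) = 1 ⇔ 6 = 1
¬(((B ⇒ A) ⇔ ¬(B ⇔ C)) ⇔ (¬A ⇒ ((C ⇒ B) ⇔ (B ⇒ B)))) = ¬1 = 5
C ⇒ B = 0 ⇒ 1 = 6
¬(C ⇒ B) = ¬6 = 0
A ⇔ A = 3 ⇔ 3 = 6
¬(A ⇔ A) = ¬6 = 0
¬(C ⇒ B) ⇒ ¬(A ⇔ A) = 0 ⇒ 0 = 6
¬(¬(C ⇒ B) ⇒ ¬(A ⇔ A)) = ¬6 = 0
¬(((B ⇒ A) ⇔ ¬(B ⇔ C)) ⇔ (¬A ⇒ ((C ⇒ B) ⇔ (B ⇒ B)))) ⇔ ¬(¬(C ⇒ B) ⇒ ¬(A ⇔ A)) = 5 ⇔ 0 = 1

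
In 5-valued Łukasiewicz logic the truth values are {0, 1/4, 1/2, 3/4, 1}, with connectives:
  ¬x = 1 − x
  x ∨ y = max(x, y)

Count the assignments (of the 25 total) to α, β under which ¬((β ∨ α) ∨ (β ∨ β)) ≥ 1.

1

value 1: 1 assignment (counts)
value 3/4: 3 assignments
value 1/2: 5 assignments
value 1/4: 7 assignments
value 0: 9 assignments
So 1 of the 25 assignments meets the threshold.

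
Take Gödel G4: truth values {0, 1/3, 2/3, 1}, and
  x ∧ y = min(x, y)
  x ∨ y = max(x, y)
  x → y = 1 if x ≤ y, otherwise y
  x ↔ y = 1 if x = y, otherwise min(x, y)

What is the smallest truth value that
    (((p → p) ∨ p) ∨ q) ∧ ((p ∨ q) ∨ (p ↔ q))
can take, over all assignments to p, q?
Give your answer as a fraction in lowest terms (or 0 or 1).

1/3

Take p = 0, q = 1/3:
p → p = 0 → 0 = 1
(p → p) ∨ p = 1 ∨ 0 = 1
((p → p) ∨ p) ∨ q = 1 ∨ 1/3 = 1
p ∨ q = 0 ∨ 1/3 = 1/3
p ↔ q = 0 ↔ 1/3 = 0
(p ∨ q) ∨ (p ↔ q) = 1/3 ∨ 0 = 1/3
(((p → p) ∨ p) ∨ q) ∧ ((p ∨ q) ∨ (p ↔ q)) = 1 ∧ 1/3 = 1/3
No assignment yields a value below 1/3, so this is the minimum.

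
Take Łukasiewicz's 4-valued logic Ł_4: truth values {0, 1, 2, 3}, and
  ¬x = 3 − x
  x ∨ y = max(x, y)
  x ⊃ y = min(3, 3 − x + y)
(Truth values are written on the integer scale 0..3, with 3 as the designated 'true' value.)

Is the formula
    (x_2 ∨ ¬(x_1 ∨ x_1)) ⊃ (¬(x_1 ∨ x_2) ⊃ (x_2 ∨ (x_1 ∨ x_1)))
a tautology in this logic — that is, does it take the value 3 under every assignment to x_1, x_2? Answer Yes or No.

Counterexample: take x_1 = 0, x_2 = 0.
x_1 ∨ x_1 = 0 ∨ 0 = 0
¬(x_1 ∨ x_1) = ¬0 = 3
x_2 ∨ ¬(x_1 ∨ x_1) = 0 ∨ 3 = 3
x_1 ∨ x_2 = 0 ∨ 0 = 0
¬(x_1 ∨ x_2) = ¬0 = 3
x_1 ∨ x_1 = 0 ∨ 0 = 0
x_2 ∨ (x_1 ∨ x_1) = 0 ∨ 0 = 0
¬(x_1 ∨ x_2) ⊃ (x_2 ∨ (x_1 ∨ x_1)) = 3 ⊃ 0 = 0
(x_2 ∨ ¬(x_1 ∨ x_1)) ⊃ (¬(x_1 ∨ x_2) ⊃ (x_2 ∨ (x_1 ∨ x_1))) = 3 ⊃ 0 = 0
This gives 0 ≠ 3.

No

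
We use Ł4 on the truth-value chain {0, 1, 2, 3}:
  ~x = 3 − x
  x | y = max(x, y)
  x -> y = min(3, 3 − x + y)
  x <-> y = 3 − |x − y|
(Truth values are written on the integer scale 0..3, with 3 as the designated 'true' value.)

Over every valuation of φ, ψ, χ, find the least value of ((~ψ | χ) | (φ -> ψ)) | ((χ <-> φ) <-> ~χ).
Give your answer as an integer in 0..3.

2

Take φ = 2, ψ = 1, χ = 0:
~ψ = ~1 = 2
~ψ | χ = 2 | 0 = 2
φ -> ψ = 2 -> 1 = 2
(~ψ | χ) | (φ -> ψ) = 2 | 2 = 2
χ <-> φ = 0 <-> 2 = 1
~χ = ~0 = 3
(χ <-> φ) <-> ~χ = 1 <-> 3 = 1
((~ψ | χ) | (φ -> ψ)) | ((χ <-> φ) <-> ~χ) = 2 | 1 = 2
No assignment yields a value below 2, so this is the minimum.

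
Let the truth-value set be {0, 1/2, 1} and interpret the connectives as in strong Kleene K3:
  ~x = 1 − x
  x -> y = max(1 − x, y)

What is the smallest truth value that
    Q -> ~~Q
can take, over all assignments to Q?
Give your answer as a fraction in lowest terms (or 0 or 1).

Take Q = 1/2:
~Q = ~1/2 = 1/2
~~Q = ~1/2 = 1/2
Q -> ~~Q = 1/2 -> 1/2 = 1/2
No assignment yields a value below 1/2, so this is the minimum.

1/2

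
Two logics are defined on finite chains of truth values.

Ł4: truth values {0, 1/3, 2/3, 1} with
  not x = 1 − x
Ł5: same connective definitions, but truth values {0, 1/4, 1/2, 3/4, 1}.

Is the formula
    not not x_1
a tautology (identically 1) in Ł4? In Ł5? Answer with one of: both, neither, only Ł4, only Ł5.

In Ł4: at x_1 = 0 the value is 0 — not a tautology.
In Ł5: at x_1 = 0 the value is 0 — not a tautology.

neither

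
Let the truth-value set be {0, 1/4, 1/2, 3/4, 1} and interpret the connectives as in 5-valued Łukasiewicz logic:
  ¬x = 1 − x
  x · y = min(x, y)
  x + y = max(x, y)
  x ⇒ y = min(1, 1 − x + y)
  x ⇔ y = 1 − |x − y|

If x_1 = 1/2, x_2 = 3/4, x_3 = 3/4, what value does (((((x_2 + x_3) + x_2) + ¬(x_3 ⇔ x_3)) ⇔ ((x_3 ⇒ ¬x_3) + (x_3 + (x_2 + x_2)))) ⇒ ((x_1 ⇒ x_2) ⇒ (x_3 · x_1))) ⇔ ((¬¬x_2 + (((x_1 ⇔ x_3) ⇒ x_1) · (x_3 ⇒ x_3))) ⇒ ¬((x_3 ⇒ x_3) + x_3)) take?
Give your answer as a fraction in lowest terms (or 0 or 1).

3/4

x_2 + x_3 = 3/4 + 3/4 = 3/4
(x_2 + x_3) + x_2 = 3/4 + 3/4 = 3/4
x_3 ⇔ x_3 = 3/4 ⇔ 3/4 = 1
¬(x_3 ⇔ x_3) = ¬1 = 0
((x_2 + x_3) + x_2) + ¬(x_3 ⇔ x_3) = 3/4 + 0 = 3/4
¬x_3 = ¬3/4 = 1/4
x_3 ⇒ ¬x_3 = 3/4 ⇒ 1/4 = 1/2
x_2 + x_2 = 3/4 + 3/4 = 3/4
x_3 + (x_2 + x_2) = 3/4 + 3/4 = 3/4
(x_3 ⇒ ¬x_3) + (x_3 + (x_2 + x_2)) = 1/2 + 3/4 = 3/4
(((x_2 + x_3) + x_2) + ¬(x_3 ⇔ x_3)) ⇔ ((x_3 ⇒ ¬x_3) + (x_3 + (x_2 + x_2))) = 3/4 ⇔ 3/4 = 1
x_1 ⇒ x_2 = 1/2 ⇒ 3/4 = 1
x_3 · x_1 = 3/4 · 1/2 = 1/2
(x_1 ⇒ x_2) ⇒ (x_3 · x_1) = 1 ⇒ 1/2 = 1/2
((((x_2 + x_3) + x_2) + ¬(x_3 ⇔ x_3)) ⇔ ((x_3 ⇒ ¬x_3) + (x_3 + (x_2 + x_2)))) ⇒ ((x_1 ⇒ x_2) ⇒ (x_3 · x_1)) = 1 ⇒ 1/2 = 1/2
¬x_2 = ¬3/4 = 1/4
¬¬x_2 = ¬1/4 = 3/4
x_1 ⇔ x_3 = 1/2 ⇔ 3/4 = 3/4
(x_1 ⇔ x_3) ⇒ x_1 = 3/4 ⇒ 1/2 = 3/4
x_3 ⇒ x_3 = 3/4 ⇒ 3/4 = 1
((x_1 ⇔ x_3) ⇒ x_1) · (x_3 ⇒ x_3) = 3/4 · 1 = 3/4
¬¬x_2 + (((x_1 ⇔ x_3) ⇒ x_1) · (x_3 ⇒ x_3)) = 3/4 + 3/4 = 3/4
x_3 ⇒ x_3 = 3/4 ⇒ 3/4 = 1
(x_3 ⇒ x_3) + x_3 = 1 + 3/4 = 1
¬((x_3 ⇒ x_3) + x_3) = ¬1 = 0
(¬¬x_2 + (((x_1 ⇔ x_3) ⇒ x_1) · (x_3 ⇒ x_3))) ⇒ ¬((x_3 ⇒ x_3) + x_3) = 3/4 ⇒ 0 = 1/4
(((((x_2 + x_3) + x_2) + ¬(x_3 ⇔ x_3)) ⇔ ((x_3 ⇒ ¬x_3) + (x_3 + (x_2 + x_2)))) ⇒ ((x_1 ⇒ x_2) ⇒ (x_3 · x_1))) ⇔ ((¬¬x_2 + (((x_1 ⇔ x_3) ⇒ x_1) · (x_3 ⇒ x_3))) ⇒ ¬((x_3 ⇒ x_3) + x_3)) = 1/2 ⇔ 1/4 = 3/4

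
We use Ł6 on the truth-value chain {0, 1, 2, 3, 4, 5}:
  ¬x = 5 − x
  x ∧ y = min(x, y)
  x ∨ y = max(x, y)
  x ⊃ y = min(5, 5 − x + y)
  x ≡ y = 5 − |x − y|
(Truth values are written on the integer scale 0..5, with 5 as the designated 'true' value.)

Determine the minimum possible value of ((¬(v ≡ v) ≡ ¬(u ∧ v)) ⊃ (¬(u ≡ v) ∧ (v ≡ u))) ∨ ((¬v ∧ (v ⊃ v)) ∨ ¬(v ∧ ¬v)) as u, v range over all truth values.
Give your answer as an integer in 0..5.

Take u = 2, v = 2:
v ≡ v = 2 ≡ 2 = 5
¬(v ≡ v) = ¬5 = 0
u ∧ v = 2 ∧ 2 = 2
¬(u ∧ v) = ¬2 = 3
¬(v ≡ v) ≡ ¬(u ∧ v) = 0 ≡ 3 = 2
u ≡ v = 2 ≡ 2 = 5
¬(u ≡ v) = ¬5 = 0
v ≡ u = 2 ≡ 2 = 5
¬(u ≡ v) ∧ (v ≡ u) = 0 ∧ 5 = 0
(¬(v ≡ v) ≡ ¬(u ∧ v)) ⊃ (¬(u ≡ v) ∧ (v ≡ u)) = 2 ⊃ 0 = 3
¬v = ¬2 = 3
v ⊃ v = 2 ⊃ 2 = 5
¬v ∧ (v ⊃ v) = 3 ∧ 5 = 3
¬v = ¬2 = 3
v ∧ ¬v = 2 ∧ 3 = 2
¬(v ∧ ¬v) = ¬2 = 3
(¬v ∧ (v ⊃ v)) ∨ ¬(v ∧ ¬v) = 3 ∨ 3 = 3
((¬(v ≡ v) ≡ ¬(u ∧ v)) ⊃ (¬(u ≡ v) ∧ (v ≡ u))) ∨ ((¬v ∧ (v ⊃ v)) ∨ ¬(v ∧ ¬v)) = 3 ∨ 3 = 3
No assignment yields a value below 3, so this is the minimum.

3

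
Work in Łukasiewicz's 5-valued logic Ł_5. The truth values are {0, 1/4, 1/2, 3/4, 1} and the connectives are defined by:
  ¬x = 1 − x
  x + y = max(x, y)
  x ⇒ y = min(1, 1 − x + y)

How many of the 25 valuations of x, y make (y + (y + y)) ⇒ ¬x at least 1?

15

value 1: 15 assignments (counts)
value 3/4: 4 assignments
value 1/2: 3 assignments
value 1/4: 2 assignments
value 0: 1 assignment
So 15 of the 25 assignments meet the threshold.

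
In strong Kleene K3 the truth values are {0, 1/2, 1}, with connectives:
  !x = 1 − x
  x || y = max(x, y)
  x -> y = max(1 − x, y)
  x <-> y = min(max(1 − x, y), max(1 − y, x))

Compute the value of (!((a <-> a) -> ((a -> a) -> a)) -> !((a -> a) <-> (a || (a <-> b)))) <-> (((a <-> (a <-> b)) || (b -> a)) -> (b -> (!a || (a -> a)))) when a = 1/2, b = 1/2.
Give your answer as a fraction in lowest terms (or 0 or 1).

1/2

a <-> a = 1/2 <-> 1/2 = 1/2
a -> a = 1/2 -> 1/2 = 1/2
(a -> a) -> a = 1/2 -> 1/2 = 1/2
(a <-> a) -> ((a -> a) -> a) = 1/2 -> 1/2 = 1/2
!((a <-> a) -> ((a -> a) -> a)) = !1/2 = 1/2
a -> a = 1/2 -> 1/2 = 1/2
a <-> b = 1/2 <-> 1/2 = 1/2
a || (a <-> b) = 1/2 || 1/2 = 1/2
(a -> a) <-> (a || (a <-> b)) = 1/2 <-> 1/2 = 1/2
!((a -> a) <-> (a || (a <-> b))) = !1/2 = 1/2
!((a <-> a) -> ((a -> a) -> a)) -> !((a -> a) <-> (a || (a <-> b))) = 1/2 -> 1/2 = 1/2
a <-> b = 1/2 <-> 1/2 = 1/2
a <-> (a <-> b) = 1/2 <-> 1/2 = 1/2
b -> a = 1/2 -> 1/2 = 1/2
(a <-> (a <-> b)) || (b -> a) = 1/2 || 1/2 = 1/2
!a = !1/2 = 1/2
a -> a = 1/2 -> 1/2 = 1/2
!a || (a -> a) = 1/2 || 1/2 = 1/2
b -> (!a || (a -> a)) = 1/2 -> 1/2 = 1/2
((a <-> (a <-> b)) || (b -> a)) -> (b -> (!a || (a -> a))) = 1/2 -> 1/2 = 1/2
(!((a <-> a) -> ((a -> a) -> a)) -> !((a -> a) <-> (a || (a <-> b)))) <-> (((a <-> (a <-> b)) || (b -> a)) -> (b -> (!a || (a -> a)))) = 1/2 <-> 1/2 = 1/2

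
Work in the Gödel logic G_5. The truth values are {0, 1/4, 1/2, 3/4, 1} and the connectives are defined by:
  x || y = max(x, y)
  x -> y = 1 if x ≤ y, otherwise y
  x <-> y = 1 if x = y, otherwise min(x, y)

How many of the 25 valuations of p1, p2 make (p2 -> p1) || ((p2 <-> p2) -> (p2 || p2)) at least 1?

19

value 1: 19 assignments (counts)
value 3/4: 3 assignments
value 1/2: 2 assignments
value 1/4: 1 assignment
So 19 of the 25 assignments meet the threshold.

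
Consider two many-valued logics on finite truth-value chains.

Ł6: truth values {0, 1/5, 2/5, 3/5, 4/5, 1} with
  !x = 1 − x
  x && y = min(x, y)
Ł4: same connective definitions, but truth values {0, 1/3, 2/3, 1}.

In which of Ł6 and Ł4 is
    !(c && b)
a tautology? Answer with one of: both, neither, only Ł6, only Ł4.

neither

In Ł6: at b = 1/5, c = 1/5 the value is 4/5 — not a tautology.
In Ł4: at b = 1/3, c = 1/3 the value is 2/3 — not a tautology.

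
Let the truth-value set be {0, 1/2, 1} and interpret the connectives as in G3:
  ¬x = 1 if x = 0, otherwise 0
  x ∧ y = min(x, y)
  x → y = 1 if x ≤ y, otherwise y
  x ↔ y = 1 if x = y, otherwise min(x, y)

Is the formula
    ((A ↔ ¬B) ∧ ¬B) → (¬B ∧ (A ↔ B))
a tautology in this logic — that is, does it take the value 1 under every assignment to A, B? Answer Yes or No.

Counterexample: take A = 1/2, B = 0.
¬B = ¬0 = 1
A ↔ ¬B = 1/2 ↔ 1 = 1/2
¬B = ¬0 = 1
(A ↔ ¬B) ∧ ¬B = 1/2 ∧ 1 = 1/2
¬B = ¬0 = 1
A ↔ B = 1/2 ↔ 0 = 0
¬B ∧ (A ↔ B) = 1 ∧ 0 = 0
((A ↔ ¬B) ∧ ¬B) → (¬B ∧ (A ↔ B)) = 1/2 → 0 = 0
This gives 0 ≠ 1.

No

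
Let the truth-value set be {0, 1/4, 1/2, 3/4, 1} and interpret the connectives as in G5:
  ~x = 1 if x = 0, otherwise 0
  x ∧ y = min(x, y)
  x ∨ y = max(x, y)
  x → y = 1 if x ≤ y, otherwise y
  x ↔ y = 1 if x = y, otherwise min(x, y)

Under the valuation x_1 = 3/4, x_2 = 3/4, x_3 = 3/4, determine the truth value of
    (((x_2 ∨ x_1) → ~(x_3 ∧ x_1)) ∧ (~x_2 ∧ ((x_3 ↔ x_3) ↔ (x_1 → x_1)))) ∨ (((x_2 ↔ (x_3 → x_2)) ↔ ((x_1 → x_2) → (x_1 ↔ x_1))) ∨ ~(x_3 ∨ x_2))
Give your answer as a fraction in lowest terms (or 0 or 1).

3/4

x_2 ∨ x_1 = 3/4 ∨ 3/4 = 3/4
x_3 ∧ x_1 = 3/4 ∧ 3/4 = 3/4
~(x_3 ∧ x_1) = ~3/4 = 0
(x_2 ∨ x_1) → ~(x_3 ∧ x_1) = 3/4 → 0 = 0
~x_2 = ~3/4 = 0
x_3 ↔ x_3 = 3/4 ↔ 3/4 = 1
x_1 → x_1 = 3/4 → 3/4 = 1
(x_3 ↔ x_3) ↔ (x_1 → x_1) = 1 ↔ 1 = 1
~x_2 ∧ ((x_3 ↔ x_3) ↔ (x_1 → x_1)) = 0 ∧ 1 = 0
((x_2 ∨ x_1) → ~(x_3 ∧ x_1)) ∧ (~x_2 ∧ ((x_3 ↔ x_3) ↔ (x_1 → x_1))) = 0 ∧ 0 = 0
x_3 → x_2 = 3/4 → 3/4 = 1
x_2 ↔ (x_3 → x_2) = 3/4 ↔ 1 = 3/4
x_1 → x_2 = 3/4 → 3/4 = 1
x_1 ↔ x_1 = 3/4 ↔ 3/4 = 1
(x_1 → x_2) → (x_1 ↔ x_1) = 1 → 1 = 1
(x_2 ↔ (x_3 → x_2)) ↔ ((x_1 → x_2) → (x_1 ↔ x_1)) = 3/4 ↔ 1 = 3/4
x_3 ∨ x_2 = 3/4 ∨ 3/4 = 3/4
~(x_3 ∨ x_2) = ~3/4 = 0
((x_2 ↔ (x_3 → x_2)) ↔ ((x_1 → x_2) → (x_1 ↔ x_1))) ∨ ~(x_3 ∨ x_2) = 3/4 ∨ 0 = 3/4
(((x_2 ∨ x_1) → ~(x_3 ∧ x_1)) ∧ (~x_2 ∧ ((x_3 ↔ x_3) ↔ (x_1 → x_1)))) ∨ (((x_2 ↔ (x_3 → x_2)) ↔ ((x_1 → x_2) → (x_1 ↔ x_1))) ∨ ~(x_3 ∨ x_2)) = 0 ∨ 3/4 = 3/4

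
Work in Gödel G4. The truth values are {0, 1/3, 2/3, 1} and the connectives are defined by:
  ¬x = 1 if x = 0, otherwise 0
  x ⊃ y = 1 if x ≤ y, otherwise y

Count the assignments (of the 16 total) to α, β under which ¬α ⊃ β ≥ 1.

α = 0, β = 0 ↦ 0  <
α = 0, β = 1/3 ↦ 1/3  <
α = 0, β = 2/3 ↦ 2/3  <
α = 0, β = 1 ↦ 1  ≥
α = 1/3, β = 0 ↦ 1  ≥
α = 1/3, β = 1/3 ↦ 1  ≥
α = 1/3, β = 2/3 ↦ 1  ≥
α = 1/3, β = 1 ↦ 1  ≥
α = 2/3, β = 0 ↦ 1  ≥
α = 2/3, β = 1/3 ↦ 1  ≥
α = 2/3, β = 2/3 ↦ 1  ≥
α = 2/3, β = 1 ↦ 1  ≥
α = 1, β = 0 ↦ 1  ≥
α = 1, β = 1/3 ↦ 1  ≥
α = 1, β = 2/3 ↦ 1  ≥
α = 1, β = 1 ↦ 1  ≥
So 13 of the 16 assignments meet the threshold.

13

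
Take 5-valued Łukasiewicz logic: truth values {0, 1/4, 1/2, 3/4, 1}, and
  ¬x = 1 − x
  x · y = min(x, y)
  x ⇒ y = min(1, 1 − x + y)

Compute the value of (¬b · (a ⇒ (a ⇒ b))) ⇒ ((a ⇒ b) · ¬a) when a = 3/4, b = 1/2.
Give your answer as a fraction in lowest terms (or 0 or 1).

3/4

¬b = ¬1/2 = 1/2
a ⇒ b = 3/4 ⇒ 1/2 = 3/4
a ⇒ (a ⇒ b) = 3/4 ⇒ 3/4 = 1
¬b · (a ⇒ (a ⇒ b)) = 1/2 · 1 = 1/2
a ⇒ b = 3/4 ⇒ 1/2 = 3/4
¬a = ¬3/4 = 1/4
(a ⇒ b) · ¬a = 3/4 · 1/4 = 1/4
(¬b · (a ⇒ (a ⇒ b))) ⇒ ((a ⇒ b) · ¬a) = 1/2 ⇒ 1/4 = 3/4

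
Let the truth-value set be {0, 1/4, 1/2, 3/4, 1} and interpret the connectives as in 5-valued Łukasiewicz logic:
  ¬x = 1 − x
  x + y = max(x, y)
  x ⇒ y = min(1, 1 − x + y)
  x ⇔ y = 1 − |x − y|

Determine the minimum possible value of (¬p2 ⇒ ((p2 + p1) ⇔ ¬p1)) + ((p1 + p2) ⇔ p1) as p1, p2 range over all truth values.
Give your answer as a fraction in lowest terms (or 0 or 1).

3/4

Take p1 = 0, p2 = 1/4:
¬p2 = ¬1/4 = 3/4
p2 + p1 = 1/4 + 0 = 1/4
¬p1 = ¬0 = 1
(p2 + p1) ⇔ ¬p1 = 1/4 ⇔ 1 = 1/4
¬p2 ⇒ ((p2 + p1) ⇔ ¬p1) = 3/4 ⇒ 1/4 = 1/2
p1 + p2 = 0 + 1/4 = 1/4
(p1 + p2) ⇔ p1 = 1/4 ⇔ 0 = 3/4
(¬p2 ⇒ ((p2 + p1) ⇔ ¬p1)) + ((p1 + p2) ⇔ p1) = 1/2 + 3/4 = 3/4
No assignment yields a value below 3/4, so this is the minimum.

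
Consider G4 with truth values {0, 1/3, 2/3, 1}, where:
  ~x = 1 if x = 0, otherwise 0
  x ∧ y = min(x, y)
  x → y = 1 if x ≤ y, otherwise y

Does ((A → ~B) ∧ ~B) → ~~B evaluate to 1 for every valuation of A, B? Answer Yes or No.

No

Counterexample: take A = 0, B = 0.
~B = ~0 = 1
A → ~B = 0 → 1 = 1
~B = ~0 = 1
(A → ~B) ∧ ~B = 1 ∧ 1 = 1
~~B = ~1 = 0
((A → ~B) ∧ ~B) → ~~B = 1 → 0 = 0
This gives 0 ≠ 1.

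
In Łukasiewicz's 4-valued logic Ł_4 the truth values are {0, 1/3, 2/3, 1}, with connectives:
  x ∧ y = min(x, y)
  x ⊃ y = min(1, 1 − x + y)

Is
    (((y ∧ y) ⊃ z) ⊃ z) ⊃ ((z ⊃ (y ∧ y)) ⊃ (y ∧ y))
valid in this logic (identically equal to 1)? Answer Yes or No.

Yes

y = 0, z = 0 ↦ 1
y = 0, z = 1/3 ↦ 1
y = 0, z = 2/3 ↦ 1
y = 0, z = 1 ↦ 1
y = 1/3, z = 0 ↦ 1
y = 1/3, z = 1/3 ↦ 1
y = 1/3, z = 2/3 ↦ 1
y = 1/3, z = 1 ↦ 1
y = 2/3, z = 0 ↦ 1
y = 2/3, z = 1/3 ↦ 1
y = 2/3, z = 2/3 ↦ 1
y = 2/3, z = 1 ↦ 1
y = 1, z = 0 ↦ 1
y = 1, z = 1/3 ↦ 1
y = 1, z = 2/3 ↦ 1
y = 1, z = 1 ↦ 1
Every assignment gives a value ≥ 1.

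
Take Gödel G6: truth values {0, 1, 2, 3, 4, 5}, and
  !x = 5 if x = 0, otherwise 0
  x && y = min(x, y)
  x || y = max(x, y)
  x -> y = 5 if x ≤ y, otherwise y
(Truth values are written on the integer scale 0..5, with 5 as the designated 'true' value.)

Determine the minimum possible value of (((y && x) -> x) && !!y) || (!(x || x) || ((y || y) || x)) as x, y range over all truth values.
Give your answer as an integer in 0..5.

1

Take x = 1, y = 0:
y && x = 0 && 1 = 0
(y && x) -> x = 0 -> 1 = 5
!y = !0 = 5
!!y = !5 = 0
((y && x) -> x) && !!y = 5 && 0 = 0
x || x = 1 || 1 = 1
!(x || x) = !1 = 0
y || y = 0 || 0 = 0
(y || y) || x = 0 || 1 = 1
!(x || x) || ((y || y) || x) = 0 || 1 = 1
(((y && x) -> x) && !!y) || (!(x || x) || ((y || y) || x)) = 0 || 1 = 1
No assignment yields a value below 1, so this is the minimum.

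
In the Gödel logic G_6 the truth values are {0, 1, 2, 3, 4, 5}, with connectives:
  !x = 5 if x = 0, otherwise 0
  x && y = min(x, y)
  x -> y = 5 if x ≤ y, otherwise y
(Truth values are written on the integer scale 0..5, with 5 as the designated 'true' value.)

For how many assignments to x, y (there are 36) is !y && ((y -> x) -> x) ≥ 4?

2

value 5: 1 assignment (counts)
value 4: 1 assignment (counts)
value 3: 1 assignment
value 2: 1 assignment
value 1: 1 assignment
value 0: 31 assignments
So 2 of the 36 assignments meet the threshold.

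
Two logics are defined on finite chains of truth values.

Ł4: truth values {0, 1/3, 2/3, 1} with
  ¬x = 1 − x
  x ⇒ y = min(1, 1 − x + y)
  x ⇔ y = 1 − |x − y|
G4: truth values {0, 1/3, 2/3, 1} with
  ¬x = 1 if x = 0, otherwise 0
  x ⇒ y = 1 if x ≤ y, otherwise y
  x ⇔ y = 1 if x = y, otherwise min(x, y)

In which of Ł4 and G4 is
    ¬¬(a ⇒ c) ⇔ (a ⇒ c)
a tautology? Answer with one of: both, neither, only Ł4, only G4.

only Ł4

In Ł4: every assignment gives 1 — tautology.
In G4: at a = 2/3, c = 1/3 the value is 1/3 — not a tautology.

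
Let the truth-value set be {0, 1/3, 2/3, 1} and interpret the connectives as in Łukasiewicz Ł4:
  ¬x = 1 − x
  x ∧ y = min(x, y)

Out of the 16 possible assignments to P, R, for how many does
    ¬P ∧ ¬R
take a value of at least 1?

P = 0, R = 0 ↦ 1  ≥
P = 0, R = 1/3 ↦ 2/3  <
P = 0, R = 2/3 ↦ 1/3  <
P = 0, R = 1 ↦ 0  <
P = 1/3, R = 0 ↦ 2/3  <
P = 1/3, R = 1/3 ↦ 2/3  <
P = 1/3, R = 2/3 ↦ 1/3  <
P = 1/3, R = 1 ↦ 0  <
P = 2/3, R = 0 ↦ 1/3  <
P = 2/3, R = 1/3 ↦ 1/3  <
P = 2/3, R = 2/3 ↦ 1/3  <
P = 2/3, R = 1 ↦ 0  <
P = 1, R = 0 ↦ 0  <
P = 1, R = 1/3 ↦ 0  <
P = 1, R = 2/3 ↦ 0  <
P = 1, R = 1 ↦ 0  <
So 1 of the 16 assignments meets the threshold.

1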